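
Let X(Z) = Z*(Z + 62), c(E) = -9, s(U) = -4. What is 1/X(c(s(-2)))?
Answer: -1/477 ≈ -0.0020964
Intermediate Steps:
X(Z) = Z*(62 + Z)
1/X(c(s(-2))) = 1/(-9*(62 - 9)) = 1/(-9*53) = 1/(-477) = -1/477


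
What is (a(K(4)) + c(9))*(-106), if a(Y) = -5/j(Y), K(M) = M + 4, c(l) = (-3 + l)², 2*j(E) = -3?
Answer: -12508/3 ≈ -4169.3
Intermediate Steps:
j(E) = -3/2 (j(E) = (½)*(-3) = -3/2)
K(M) = 4 + M
a(Y) = 10/3 (a(Y) = -5/(-3/2) = -5*(-⅔) = 10/3)
(a(K(4)) + c(9))*(-106) = (10/3 + (-3 + 9)²)*(-106) = (10/3 + 6²)*(-106) = (10/3 + 36)*(-106) = (118/3)*(-106) = -12508/3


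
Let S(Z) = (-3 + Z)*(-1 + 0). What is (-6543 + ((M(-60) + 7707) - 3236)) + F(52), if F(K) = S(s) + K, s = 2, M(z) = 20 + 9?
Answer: -1990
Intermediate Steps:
M(z) = 29
S(Z) = 3 - Z (S(Z) = (-3 + Z)*(-1) = 3 - Z)
F(K) = 1 + K (F(K) = (3 - 1*2) + K = (3 - 2) + K = 1 + K)
(-6543 + ((M(-60) + 7707) - 3236)) + F(52) = (-6543 + ((29 + 7707) - 3236)) + (1 + 52) = (-6543 + (7736 - 3236)) + 53 = (-6543 + 4500) + 53 = -2043 + 53 = -1990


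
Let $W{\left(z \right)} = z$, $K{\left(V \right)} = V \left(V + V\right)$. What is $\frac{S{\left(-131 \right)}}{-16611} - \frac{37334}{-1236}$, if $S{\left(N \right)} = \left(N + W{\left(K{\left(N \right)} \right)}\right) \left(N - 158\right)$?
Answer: $\frac{2138886173}{3421866} \approx 625.06$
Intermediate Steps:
$K{\left(V \right)} = 2 V^{2}$ ($K{\left(V \right)} = V 2 V = 2 V^{2}$)
$S{\left(N \right)} = \left(-158 + N\right) \left(N + 2 N^{2}\right)$ ($S{\left(N \right)} = \left(N + 2 N^{2}\right) \left(N - 158\right) = \left(N + 2 N^{2}\right) \left(-158 + N\right) = \left(-158 + N\right) \left(N + 2 N^{2}\right)$)
$\frac{S{\left(-131 \right)}}{-16611} - \frac{37334}{-1236} = \frac{\left(-131\right) \left(-158 - -41265 + 2 \left(-131\right)^{2}\right)}{-16611} - \frac{37334}{-1236} = - 131 \left(-158 + 41265 + 2 \cdot 17161\right) \left(- \frac{1}{16611}\right) - - \frac{18667}{618} = - 131 \left(-158 + 41265 + 34322\right) \left(- \frac{1}{16611}\right) + \frac{18667}{618} = \left(-131\right) 75429 \left(- \frac{1}{16611}\right) + \frac{18667}{618} = \left(-9881199\right) \left(- \frac{1}{16611}\right) + \frac{18667}{618} = \frac{3293733}{5537} + \frac{18667}{618} = \frac{2138886173}{3421866}$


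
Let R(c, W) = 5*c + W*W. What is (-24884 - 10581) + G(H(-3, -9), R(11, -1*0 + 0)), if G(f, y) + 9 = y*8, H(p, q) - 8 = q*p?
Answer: -35034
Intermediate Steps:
H(p, q) = 8 + p*q (H(p, q) = 8 + q*p = 8 + p*q)
R(c, W) = W² + 5*c (R(c, W) = 5*c + W² = W² + 5*c)
G(f, y) = -9 + 8*y (G(f, y) = -9 + y*8 = -9 + 8*y)
(-24884 - 10581) + G(H(-3, -9), R(11, -1*0 + 0)) = (-24884 - 10581) + (-9 + 8*((-1*0 + 0)² + 5*11)) = -35465 + (-9 + 8*((0 + 0)² + 55)) = -35465 + (-9 + 8*(0² + 55)) = -35465 + (-9 + 8*(0 + 55)) = -35465 + (-9 + 8*55) = -35465 + (-9 + 440) = -35465 + 431 = -35034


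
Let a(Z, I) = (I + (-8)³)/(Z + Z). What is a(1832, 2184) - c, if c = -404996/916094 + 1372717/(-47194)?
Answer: 74217772462275/2475154528511 ≈ 29.985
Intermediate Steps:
a(Z, I) = (-512 + I)/(2*Z) (a(Z, I) = (I - 512)/((2*Z)) = (-512 + I)*(1/(2*Z)) = (-512 + I)/(2*Z))
c = -638325594311/21617070118 (c = -404996*1/916094 + 1372717*(-1/47194) = -202498/458047 - 1372717/47194 = -638325594311/21617070118 ≈ -29.529)
a(1832, 2184) - c = (½)*(-512 + 2184)/1832 - 1*(-638325594311/21617070118) = (½)*(1/1832)*1672 + 638325594311/21617070118 = 209/458 + 638325594311/21617070118 = 74217772462275/2475154528511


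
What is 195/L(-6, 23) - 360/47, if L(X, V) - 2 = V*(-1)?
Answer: -5575/329 ≈ -16.945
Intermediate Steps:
L(X, V) = 2 - V (L(X, V) = 2 + V*(-1) = 2 - V)
195/L(-6, 23) - 360/47 = 195/(2 - 1*23) - 360/47 = 195/(2 - 23) - 360*1/47 = 195/(-21) - 360/47 = 195*(-1/21) - 360/47 = -65/7 - 360/47 = -5575/329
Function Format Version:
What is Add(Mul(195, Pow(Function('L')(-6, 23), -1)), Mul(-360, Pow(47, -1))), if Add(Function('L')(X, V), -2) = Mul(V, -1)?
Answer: Rational(-5575, 329) ≈ -16.945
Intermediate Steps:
Function('L')(X, V) = Add(2, Mul(-1, V)) (Function('L')(X, V) = Add(2, Mul(V, -1)) = Add(2, Mul(-1, V)))
Add(Mul(195, Pow(Function('L')(-6, 23), -1)), Mul(-360, Pow(47, -1))) = Add(Mul(195, Pow(Add(2, Mul(-1, 23)), -1)), Mul(-360, Pow(47, -1))) = Add(Mul(195, Pow(Add(2, -23), -1)), Mul(-360, Rational(1, 47))) = Add(Mul(195, Pow(-21, -1)), Rational(-360, 47)) = Add(Mul(195, Rational(-1, 21)), Rational(-360, 47)) = Add(Rational(-65, 7), Rational(-360, 47)) = Rational(-5575, 329)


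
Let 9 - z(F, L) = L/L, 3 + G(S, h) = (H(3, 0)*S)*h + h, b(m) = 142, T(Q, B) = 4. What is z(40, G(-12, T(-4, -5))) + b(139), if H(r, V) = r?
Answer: 150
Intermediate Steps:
G(S, h) = -3 + h + 3*S*h (G(S, h) = -3 + ((3*S)*h + h) = -3 + (3*S*h + h) = -3 + (h + 3*S*h) = -3 + h + 3*S*h)
z(F, L) = 8 (z(F, L) = 9 - L/L = 9 - 1*1 = 9 - 1 = 8)
z(40, G(-12, T(-4, -5))) + b(139) = 8 + 142 = 150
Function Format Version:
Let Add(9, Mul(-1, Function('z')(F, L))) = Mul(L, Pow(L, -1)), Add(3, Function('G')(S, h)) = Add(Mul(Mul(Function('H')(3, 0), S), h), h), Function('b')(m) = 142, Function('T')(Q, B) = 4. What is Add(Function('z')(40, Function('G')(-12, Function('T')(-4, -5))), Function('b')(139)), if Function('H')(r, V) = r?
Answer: 150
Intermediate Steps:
Function('G')(S, h) = Add(-3, h, Mul(3, S, h)) (Function('G')(S, h) = Add(-3, Add(Mul(Mul(3, S), h), h)) = Add(-3, Add(Mul(3, S, h), h)) = Add(-3, Add(h, Mul(3, S, h))) = Add(-3, h, Mul(3, S, h)))
Function('z')(F, L) = 8 (Function('z')(F, L) = Add(9, Mul(-1, Mul(L, Pow(L, -1)))) = Add(9, Mul(-1, 1)) = Add(9, -1) = 8)
Add(Function('z')(40, Function('G')(-12, Function('T')(-4, -5))), Function('b')(139)) = Add(8, 142) = 150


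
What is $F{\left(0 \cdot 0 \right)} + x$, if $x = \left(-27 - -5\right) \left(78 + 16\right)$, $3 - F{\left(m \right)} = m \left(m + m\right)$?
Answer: $-2065$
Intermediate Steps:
$F{\left(m \right)} = 3 - 2 m^{2}$ ($F{\left(m \right)} = 3 - m \left(m + m\right) = 3 - m 2 m = 3 - 2 m^{2}$)
$x = -2068$ ($x = \left(-27 + 5\right) 94 = \left(-22\right) 94 = -2068$)
$F{\left(0 \cdot 0 \right)} + x = \left(3 - 2 \left(0 \cdot 0\right)^{2}\right) - 2068 = \left(3 - 2 \cdot 0^{2}\right) - 2068 = \left(3 - 0\right) - 2068 = \left(3 + 0\right) - 2068 = 3 - 2068 = -2065$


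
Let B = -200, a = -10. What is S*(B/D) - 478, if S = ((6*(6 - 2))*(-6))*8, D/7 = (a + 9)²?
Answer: 227054/7 ≈ 32436.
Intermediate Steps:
D = 7 (D = 7*(-10 + 9)² = 7*(-1)² = 7*1 = 7)
S = -1152 (S = ((6*4)*(-6))*8 = (24*(-6))*8 = -144*8 = -1152)
S*(B/D) - 478 = -(-230400)/7 - 478 = -1152*(-200/7) - 478 = 230400/7 - 478 = 227054/7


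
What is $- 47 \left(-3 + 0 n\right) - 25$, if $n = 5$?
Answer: $116$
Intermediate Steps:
$- 47 \left(-3 + 0 n\right) - 25 = - 47 \left(-3 + 0 \cdot 5\right) - 25 = - 47 \left(-3 + 0\right) - 25 = \left(-47\right) \left(-3\right) - 25 = 141 - 25 = 116$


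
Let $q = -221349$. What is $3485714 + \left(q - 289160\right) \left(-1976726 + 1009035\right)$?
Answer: $494018450433$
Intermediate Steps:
$3485714 + \left(q - 289160\right) \left(-1976726 + 1009035\right) = 3485714 + \left(-221349 - 289160\right) \left(-1976726 + 1009035\right) = 3485714 - -494014964719 = 3485714 + 494014964719 = 494018450433$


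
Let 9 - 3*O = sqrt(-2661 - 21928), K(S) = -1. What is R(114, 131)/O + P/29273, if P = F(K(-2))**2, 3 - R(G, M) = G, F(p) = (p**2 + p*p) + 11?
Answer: (-9746388*I + 169*sqrt(24589))/(29273*(sqrt(24589) + 9*I)) ≈ -0.11571 - 2.1166*I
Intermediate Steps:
F(p) = 11 + 2*p**2 (F(p) = (p**2 + p**2) + 11 = 2*p**2 + 11 = 11 + 2*p**2)
O = 3 - I*sqrt(24589)/3 (O = 3 - sqrt(-2661 - 21928)/3 = 3 - I*sqrt(24589)/3 ≈ 3.0 - 52.27*I)
R(G, M) = 3 - G
P = 169 (P = (11 + 2*(-1)**2)**2 = (11 + 2*1)**2 = (11 + 2)**2 = 13**2 = 169)
R(114, 131)/O + P/29273 = (3 - 1*114)/(3 - I*sqrt(24589)/3) + 169/29273 = (3 - 114)/(3 - I*sqrt(24589)/3) + 169*(1/29273) = -111/(3 - I*sqrt(24589)/3) + 169/29273 = 169/29273 - 111/(3 - I*sqrt(24589)/3)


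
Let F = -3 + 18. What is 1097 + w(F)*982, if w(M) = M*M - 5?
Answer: 217137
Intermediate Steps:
F = 15
w(M) = -5 + M**2 (w(M) = M**2 - 5 = -5 + M**2)
1097 + w(F)*982 = 1097 + (-5 + 15**2)*982 = 1097 + (-5 + 225)*982 = 1097 + 220*982 = 1097 + 216040 = 217137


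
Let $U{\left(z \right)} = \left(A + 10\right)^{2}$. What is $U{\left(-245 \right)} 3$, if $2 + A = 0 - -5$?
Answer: $507$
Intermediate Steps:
$A = 3$ ($A = -2 + \left(0 - -5\right) = -2 + \left(0 + 5\right) = -2 + 5 = 3$)
$U{\left(z \right)} = 169$ ($U{\left(z \right)} = \left(3 + 10\right)^{2} = 13^{2} = 169$)
$U{\left(-245 \right)} 3 = 169 \cdot 3 = 507$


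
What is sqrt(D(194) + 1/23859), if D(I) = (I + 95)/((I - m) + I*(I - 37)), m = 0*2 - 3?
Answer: sqrt(562843481987930)/243799215 ≈ 0.097311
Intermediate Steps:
m = -3 (m = 0 - 3 = -3)
D(I) = (95 + I)/(3 + I + I*(-37 + I)) (D(I) = (I + 95)/((I - 1*(-3)) + I*(I - 37)) = (95 + I)/((I + 3) + I*(-37 + I)) = (95 + I)/((3 + I) + I*(-37 + I)) = (95 + I)/(3 + I + I*(-37 + I)))
sqrt(D(194) + 1/23859) = sqrt((95 + 194)/(3 + 194**2 - 36*194) + 1/23859) = sqrt(289/(3 + 37636 - 6984) + 1/23859) = sqrt(289/30655 + 1/23859) = sqrt(6925906/731397645) = sqrt(562843481987930)/243799215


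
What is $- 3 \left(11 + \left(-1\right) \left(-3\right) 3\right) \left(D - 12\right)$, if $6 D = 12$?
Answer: $600$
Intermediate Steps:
$D = 2$ ($D = \frac{1}{6} \cdot 12 = 2$)
$- 3 \left(11 + \left(-1\right) \left(-3\right) 3\right) \left(D - 12\right) = - 3 \left(11 + \left(-1\right) \left(-3\right) 3\right) \left(2 - 12\right) = - 3 \left(11 + 3 \cdot 3\right) \left(-10\right) = - 3 \left(11 + 9\right) \left(-10\right) = - 3 \cdot 20 \left(-10\right) = \left(-3\right) \left(-200\right) = 600$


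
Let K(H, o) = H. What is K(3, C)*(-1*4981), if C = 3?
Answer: -14943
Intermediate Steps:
K(3, C)*(-1*4981) = 3*(-1*4981) = 3*(-4981) = -14943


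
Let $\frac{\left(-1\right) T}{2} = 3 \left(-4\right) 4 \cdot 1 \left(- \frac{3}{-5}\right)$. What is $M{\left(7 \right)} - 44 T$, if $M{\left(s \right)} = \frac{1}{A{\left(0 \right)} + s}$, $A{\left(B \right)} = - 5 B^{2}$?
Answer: $- \frac{88699}{35} \approx -2534.3$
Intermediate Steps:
$T = \frac{288}{5}$ ($T = - 2 \cdot 3 \left(-4\right) 4 \cdot 1 \left(- \frac{3}{-5}\right) = - 2 \left(-12\right) 4 \cdot 1 \left(\left(-3\right) \left(- \frac{1}{5}\right)\right) = - 2 \left(-48\right) 1 \cdot \frac{3}{5} = - 2 \left(\left(-48\right) \frac{3}{5}\right) = \left(-2\right) \left(- \frac{144}{5}\right) = \frac{288}{5} \approx 57.6$)
$M{\left(s \right)} = \frac{1}{s}$ ($M{\left(s \right)} = \frac{1}{- 5 \cdot 0^{2} + s} = \frac{1}{\left(-5\right) 0 + s} = \frac{1}{0 + s} = \frac{1}{s}$)
$M{\left(7 \right)} - 44 T = \frac{1}{7} - \frac{12672}{5} = - \frac{88699}{35}$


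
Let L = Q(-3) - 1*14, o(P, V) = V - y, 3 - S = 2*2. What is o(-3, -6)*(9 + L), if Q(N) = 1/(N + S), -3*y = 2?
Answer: 28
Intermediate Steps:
y = -⅔ (y = -⅓*2 = -⅔ ≈ -0.66667)
S = -1 (S = 3 - 2*2 = 3 - 1*4 = 3 - 4 = -1)
Q(N) = 1/(-1 + N) (Q(N) = 1/(N - 1) = 1/(-1 + N))
o(P, V) = ⅔ + V (o(P, V) = V - 1*(-⅔) = V + ⅔ = ⅔ + V)
L = -57/4 (L = 1/(-1 - 3) - 1*14 = 1/(-4) - 14 = -¼ - 14 = -57/4 ≈ -14.250)
o(-3, -6)*(9 + L) = (⅔ - 6)*(9 - 57/4) = -16/3*(-21/4) = 28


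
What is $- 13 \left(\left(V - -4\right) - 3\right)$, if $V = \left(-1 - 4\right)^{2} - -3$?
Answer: $-377$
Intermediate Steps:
$V = 28$ ($V = \left(-5\right)^{2} + 3 = 25 + 3 = 28$)
$- 13 \left(\left(V - -4\right) - 3\right) = - 13 \left(\left(28 - -4\right) - 3\right) = - 13 \left(\left(28 + 4\right) - 3\right) = - 13 \left(32 - 3\right) = \left(-13\right) 29 = -377$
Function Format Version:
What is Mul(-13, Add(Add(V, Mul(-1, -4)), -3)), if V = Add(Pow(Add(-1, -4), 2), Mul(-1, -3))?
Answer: -377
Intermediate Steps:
V = 28 (V = Add(Pow(-5, 2), 3) = Add(25, 3) = 28)
Mul(-13, Add(Add(V, Mul(-1, -4)), -3)) = Mul(-13, Add(Add(28, Mul(-1, -4)), -3)) = Mul(-13, Add(Add(28, 4), -3)) = Mul(-13, Add(32, -3)) = Mul(-13, 29) = -377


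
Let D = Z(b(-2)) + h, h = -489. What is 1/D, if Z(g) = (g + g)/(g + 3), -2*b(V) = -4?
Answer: -5/2441 ≈ -0.0020483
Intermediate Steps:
b(V) = 2 (b(V) = -½*(-4) = 2)
Z(g) = 2*g/(3 + g) (Z(g) = (2*g)/(3 + g) = 2*g/(3 + g))
D = -2441/5 (D = 2*2/(3 + 2) - 489 = 2*2/5 - 489 = 2*2*(⅕) - 489 = ⅘ - 489 = -2441/5 ≈ -488.20)
1/D = 1/(-2441/5) = -5/2441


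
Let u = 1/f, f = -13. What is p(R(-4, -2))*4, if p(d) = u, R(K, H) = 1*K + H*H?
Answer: -4/13 ≈ -0.30769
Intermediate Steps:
R(K, H) = K + H²
u = -1/13 (u = 1/(-13) = -1/13 ≈ -0.076923)
p(d) = -1/13
p(R(-4, -2))*4 = -1/13*4 = -4/13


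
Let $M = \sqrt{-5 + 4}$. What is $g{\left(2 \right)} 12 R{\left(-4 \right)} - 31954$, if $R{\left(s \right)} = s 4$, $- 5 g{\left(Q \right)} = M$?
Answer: $-31954 + \frac{192 i}{5} \approx -31954.0 + 38.4 i$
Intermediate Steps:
$M = i$ ($M = \sqrt{-1} = i \approx 1.0 i$)
$g{\left(Q \right)} = - \frac{i}{5}$
$R{\left(s \right)} = 4 s$
$g{\left(2 \right)} 12 R{\left(-4 \right)} - 31954 = - \frac{i}{5} \cdot 12 \cdot 4 \left(-4\right) - 31954 = - \frac{12 i}{5} \left(-16\right) - 31954 = \frac{192 i}{5} - 31954 = -31954 + \frac{192 i}{5}$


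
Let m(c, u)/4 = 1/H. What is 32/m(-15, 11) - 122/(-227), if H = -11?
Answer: -19854/227 ≈ -87.463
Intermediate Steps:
m(c, u) = -4/11 (m(c, u) = 4/(-11) = 4*(-1/11) = -4/11)
32/m(-15, 11) - 122/(-227) = 32/(-4/11) - 122/(-227) = 32*(-11/4) - 122*(-1/227) = -88 + 122/227 = -19854/227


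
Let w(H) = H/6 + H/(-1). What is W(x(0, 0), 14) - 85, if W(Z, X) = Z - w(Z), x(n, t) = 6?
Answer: -74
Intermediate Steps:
w(H) = -5*H/6 (w(H) = H*(⅙) + H*(-1) = H/6 - H = -5*H/6)
W(Z, X) = 11*Z/6 (W(Z, X) = Z - (-5)*Z/6 = Z + 5*Z/6 = 11*Z/6)
W(x(0, 0), 14) - 85 = (11/6)*6 - 85 = 11 - 85 = -74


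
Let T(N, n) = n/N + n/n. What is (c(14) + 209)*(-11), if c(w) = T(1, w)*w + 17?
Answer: -4796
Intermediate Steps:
T(N, n) = 1 + n/N (T(N, n) = n/N + 1 = 1 + n/N)
c(w) = 17 + w*(1 + w) (c(w) = ((1 + w)/1)*w + 17 = (1*(1 + w))*w + 17 = (1 + w)*w + 17 = w*(1 + w) + 17 = 17 + w*(1 + w))
(c(14) + 209)*(-11) = ((17 + 14*(1 + 14)) + 209)*(-11) = ((17 + 14*15) + 209)*(-11) = ((17 + 210) + 209)*(-11) = (227 + 209)*(-11) = 436*(-11) = -4796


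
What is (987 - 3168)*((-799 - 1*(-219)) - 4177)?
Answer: 10375017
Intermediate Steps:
(987 - 3168)*((-799 - 1*(-219)) - 4177) = -2181*((-799 + 219) - 4177) = -2181*(-580 - 4177) = -2181*(-4757) = 10375017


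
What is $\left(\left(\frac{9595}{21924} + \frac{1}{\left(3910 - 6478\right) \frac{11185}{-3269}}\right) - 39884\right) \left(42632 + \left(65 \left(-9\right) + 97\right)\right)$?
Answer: $- \frac{3675259488991467812}{2186544465} \approx -1.6809 \cdot 10^{9}$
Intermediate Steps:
$\left(\left(\frac{9595}{21924} + \frac{1}{\left(3910 - 6478\right) \frac{11185}{-3269}}\right) - 39884\right) \left(42632 + \left(65 \left(-9\right) + 97\right)\right) = \left(\left(9595 \cdot \frac{1}{21924} + \frac{1}{\left(-2568\right) 11185 \left(- \frac{1}{3269}\right)}\right) - 39884\right) \left(42632 + \left(-585 + 97\right)\right) = \left(\left(\frac{9595}{21924} - \frac{1}{2568 \left(- \frac{11185}{3269}\right)}\right) - 39884\right) \left(42632 - 488\right) = \left(\left(\frac{9595}{21924} - - \frac{3269}{28723080}\right) - 39884\right) 42144 = \left(\left(\frac{9595}{21924} + \frac{3269}{28723080}\right) - 39884\right) 42144 = \left(\frac{22972468513}{52477067160} - 39884\right) 42144 = \left(- \frac{2092972374140927}{52477067160}\right) 42144 = - \frac{3675259488991467812}{2186544465}$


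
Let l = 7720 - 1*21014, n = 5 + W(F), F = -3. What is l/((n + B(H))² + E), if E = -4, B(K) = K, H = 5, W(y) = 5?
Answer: -782/13 ≈ -60.154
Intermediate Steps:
n = 10 (n = 5 + 5 = 10)
l = -13294 (l = 7720 - 21014 = -13294)
l/((n + B(H))² + E) = -13294/((10 + 5)² - 4) = -13294/(15² - 4) = -13294/(225 - 4) = -13294/221 = (1/221)*(-13294) = -782/13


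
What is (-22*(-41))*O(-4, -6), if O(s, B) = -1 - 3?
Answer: -3608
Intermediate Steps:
O(s, B) = -4
(-22*(-41))*O(-4, -6) = -22*(-41)*(-4) = 902*(-4) = -3608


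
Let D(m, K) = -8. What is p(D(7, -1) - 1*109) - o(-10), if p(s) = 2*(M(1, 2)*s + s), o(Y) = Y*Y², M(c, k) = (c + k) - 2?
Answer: 532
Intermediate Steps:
M(c, k) = -2 + c + k
o(Y) = Y³
p(s) = 4*s (p(s) = 2*((-2 + 1 + 2)*s + s) = 2*(1*s + s) = 2*(s + s) = 2*(2*s) = 4*s)
p(D(7, -1) - 1*109) - o(-10) = 4*(-8 - 1*109) - 1*(-10)³ = 4*(-8 - 109) - 1*(-1000) = 4*(-117) + 1000 = -468 + 1000 = 532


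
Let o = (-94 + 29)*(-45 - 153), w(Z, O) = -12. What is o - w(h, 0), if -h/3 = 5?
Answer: 12882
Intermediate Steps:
h = -15 (h = -3*5 = -15)
o = 12870 (o = -65*(-198) = 12870)
o - w(h, 0) = 12870 - 1*(-12) = 12870 + 12 = 12882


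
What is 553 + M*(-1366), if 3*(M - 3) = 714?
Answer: -328653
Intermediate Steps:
M = 241 (M = 3 + (⅓)*714 = 3 + 238 = 241)
553 + M*(-1366) = 553 + 241*(-1366) = 553 - 329206 = -328653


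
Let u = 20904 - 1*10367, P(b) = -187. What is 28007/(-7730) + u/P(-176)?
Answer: -86688319/1445510 ≈ -59.971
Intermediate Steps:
u = 10537 (u = 20904 - 10367 = 10537)
28007/(-7730) + u/P(-176) = 28007/(-7730) + 10537/(-187) = 28007*(-1/7730) + 10537*(-1/187) = -28007/7730 - 10537/187 = -86688319/1445510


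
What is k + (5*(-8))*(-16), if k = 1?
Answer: 641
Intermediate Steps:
k + (5*(-8))*(-16) = 1 + (5*(-8))*(-16) = 1 - 40*(-16) = 1 + 640 = 641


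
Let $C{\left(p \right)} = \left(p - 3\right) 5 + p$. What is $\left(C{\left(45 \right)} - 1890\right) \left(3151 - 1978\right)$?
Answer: $-1917855$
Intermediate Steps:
$C{\left(p \right)} = -15 + 6 p$ ($C{\left(p \right)} = \left(-3 + p\right) 5 + p = \left(-15 + 5 p\right) + p = -15 + 6 p$)
$\left(C{\left(45 \right)} - 1890\right) \left(3151 - 1978\right) = \left(\left(-15 + 6 \cdot 45\right) - 1890\right) \left(3151 - 1978\right) = \left(\left(-15 + 270\right) - 1890\right) 1173 = \left(255 - 1890\right) 1173 = \left(-1635\right) 1173 = -1917855$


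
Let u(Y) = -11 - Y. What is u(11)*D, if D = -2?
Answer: 44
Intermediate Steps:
u(11)*D = (-11 - 1*11)*(-2) = (-11 - 11)*(-2) = -22*(-2) = 44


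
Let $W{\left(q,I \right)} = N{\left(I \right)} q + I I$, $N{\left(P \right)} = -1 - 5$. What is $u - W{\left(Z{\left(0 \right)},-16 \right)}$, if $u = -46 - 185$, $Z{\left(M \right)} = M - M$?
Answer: $-487$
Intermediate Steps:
$N{\left(P \right)} = -6$ ($N{\left(P \right)} = -1 - 5 = -6$)
$Z{\left(M \right)} = 0$
$W{\left(q,I \right)} = I^{2} - 6 q$ ($W{\left(q,I \right)} = - 6 q + I I = - 6 q + I^{2} = I^{2} - 6 q$)
$u = -231$
$u - W{\left(Z{\left(0 \right)},-16 \right)} = -231 - \left(\left(-16\right)^{2} - 0\right) = -231 - \left(256 + 0\right) = -231 - 256 = -487$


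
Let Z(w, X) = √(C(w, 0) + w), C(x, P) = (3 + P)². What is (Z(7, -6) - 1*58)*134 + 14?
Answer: -7222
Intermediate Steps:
Z(w, X) = √(9 + w) (Z(w, X) = √((3 + 0)² + w) = √(3² + w) = √(9 + w))
(Z(7, -6) - 1*58)*134 + 14 = (√(9 + 7) - 1*58)*134 + 14 = (√16 - 58)*134 + 14 = (4 - 58)*134 + 14 = -54*134 + 14 = -7236 + 14 = -7222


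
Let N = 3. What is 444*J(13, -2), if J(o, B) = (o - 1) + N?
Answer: 6660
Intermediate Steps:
J(o, B) = 2 + o (J(o, B) = (o - 1) + 3 = (-1 + o) + 3 = 2 + o)
444*J(13, -2) = 444*(2 + 13) = 444*15 = 6660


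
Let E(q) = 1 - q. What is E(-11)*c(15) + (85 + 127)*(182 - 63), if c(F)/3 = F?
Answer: 25768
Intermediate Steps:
c(F) = 3*F
E(-11)*c(15) + (85 + 127)*(182 - 63) = (1 - 1*(-11))*(3*15) + (85 + 127)*(182 - 63) = (1 + 11)*45 + 212*119 = 12*45 + 25228 = 540 + 25228 = 25768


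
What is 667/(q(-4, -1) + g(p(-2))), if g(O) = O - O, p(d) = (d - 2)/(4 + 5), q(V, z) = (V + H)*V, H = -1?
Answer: 667/20 ≈ 33.350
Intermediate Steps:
q(V, z) = V*(-1 + V) (q(V, z) = (V - 1)*V = (-1 + V)*V = V*(-1 + V))
p(d) = -2/9 + d/9 (p(d) = (-2 + d)/9 = (-2 + d)*(1/9) = -2/9 + d/9)
g(O) = 0
667/(q(-4, -1) + g(p(-2))) = 667/(-4*(-1 - 4) + 0) = 667/(-4*(-5) + 0) = 667/(20 + 0) = 667/20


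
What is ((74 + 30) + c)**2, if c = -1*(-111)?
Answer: 46225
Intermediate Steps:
c = 111
((74 + 30) + c)**2 = ((74 + 30) + 111)**2 = (104 + 111)**2 = 215**2 = 46225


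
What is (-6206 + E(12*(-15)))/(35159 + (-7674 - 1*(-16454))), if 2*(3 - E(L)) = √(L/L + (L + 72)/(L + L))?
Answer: -6203/43939 - √130/878780 ≈ -0.14119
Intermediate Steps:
E(L) = 3 - √(1 + (72 + L)/(2*L))/2 (E(L) = 3 - √(L/L + (L + 72)/(L + L))/2 = 3 - √(1 + (72 + L)/((2*L)))/2 = 3 - √(1 + (72 + L)*(1/(2*L)))/2 = 3 - √(1 + (72 + L)/(2*L))/2)
(-6206 + E(12*(-15)))/(35159 + (-7674 - 1*(-16454))) = (-6206 + (3 - √6*√((24 + 12*(-15))/((12*(-15))))/4))/(35159 + (-7674 - 1*(-16454))) = (-6206 + (3 - √6*√((24 - 180)/(-180))/4))/(35159 + (-7674 + 16454)) = (-6206 + (3 - √6*√(-1/180*(-156))/4))/(35159 + 8780) = (-6206 + (3 - √6*√(13/15)/4))/43939 = (-6206 + (3 - √6*√195/15/4))*(1/43939) = (-6206 + (3 - √130/20))*(1/43939) = (-6203 - √130/20)*(1/43939) = -6203/43939 - √130/878780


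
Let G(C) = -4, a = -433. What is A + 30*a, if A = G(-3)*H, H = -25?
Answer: -12890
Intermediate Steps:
A = 100 (A = -4*(-25) = 100)
A + 30*a = 100 + 30*(-433) = 100 - 12990 = -12890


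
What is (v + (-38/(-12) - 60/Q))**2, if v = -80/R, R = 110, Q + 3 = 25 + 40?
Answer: 9066121/4186116 ≈ 2.1658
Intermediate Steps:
Q = 62 (Q = -3 + (25 + 40) = -3 + 65 = 62)
v = -8/11 (v = -80/110 = -80*1/110 = -8/11 ≈ -0.72727)
(v + (-38/(-12) - 60/Q))**2 = (-8/11 + (-38/(-12) - 60/62))**2 = (-8/11 + (-38*(-1/12) - 60*1/62))**2 = (-8/11 + (19/6 - 30/31))**2 = (-8/11 + 409/186)**2 = (3011/2046)**2 = 9066121/4186116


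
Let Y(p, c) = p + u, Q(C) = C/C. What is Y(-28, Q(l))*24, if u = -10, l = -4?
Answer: -912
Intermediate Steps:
Q(C) = 1
Y(p, c) = -10 + p (Y(p, c) = p - 10 = -10 + p)
Y(-28, Q(l))*24 = (-10 - 28)*24 = -38*24 = -912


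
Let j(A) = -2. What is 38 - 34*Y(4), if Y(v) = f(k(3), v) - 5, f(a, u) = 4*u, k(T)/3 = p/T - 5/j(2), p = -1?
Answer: -336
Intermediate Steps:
k(T) = 15/2 - 3/T (k(T) = 3*(-1/T - 5/(-2)) = 3*(-1/T - 5*(-1/2)) = 3*(-1/T + 5/2) = 3*(5/2 - 1/T) = 15/2 - 3/T)
Y(v) = -5 + 4*v (Y(v) = 4*v - 5 = -5 + 4*v)
38 - 34*Y(4) = 38 - 34*(-5 + 4*4) = 38 - 34*(-5 + 16) = 38 - 34*11 = 38 - 374 = -336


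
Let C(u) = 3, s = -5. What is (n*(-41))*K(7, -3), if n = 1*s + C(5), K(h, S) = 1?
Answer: 82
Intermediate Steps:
n = -2 (n = 1*(-5) + 3 = -5 + 3 = -2)
(n*(-41))*K(7, -3) = -2*(-41)*1 = 82*1 = 82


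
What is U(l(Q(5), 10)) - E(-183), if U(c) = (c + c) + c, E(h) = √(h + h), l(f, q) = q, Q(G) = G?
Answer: 30 - I*√366 ≈ 30.0 - 19.131*I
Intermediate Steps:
E(h) = √2*√h (E(h) = √(2*h) = √2*√h)
U(c) = 3*c (U(c) = 2*c + c = 3*c)
U(l(Q(5), 10)) - E(-183) = 3*10 - √2*√(-183) = 30 - √2*I*√183 = 30 - I*√366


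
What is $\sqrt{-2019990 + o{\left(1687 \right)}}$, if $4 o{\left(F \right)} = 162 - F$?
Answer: $\frac{i \sqrt{8081485}}{2} \approx 1421.4 i$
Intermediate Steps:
$o{\left(F \right)} = \frac{81}{2} - \frac{F}{4}$ ($o{\left(F \right)} = \frac{162 - F}{4} = \frac{81}{2} - \frac{F}{4}$)
$\sqrt{-2019990 + o{\left(1687 \right)}} = \sqrt{-2019990 + \left(\frac{81}{2} - \frac{1687}{4}\right)} = \sqrt{-2019990 - \frac{1525}{4}} = \sqrt{- \frac{8081485}{4}} = \frac{i \sqrt{8081485}}{2}$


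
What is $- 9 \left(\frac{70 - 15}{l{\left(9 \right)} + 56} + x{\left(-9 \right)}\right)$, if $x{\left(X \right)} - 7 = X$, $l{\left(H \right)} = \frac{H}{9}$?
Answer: $\frac{177}{19} \approx 9.3158$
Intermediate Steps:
$l{\left(H \right)} = \frac{H}{9}$ ($l{\left(H \right)} = H \frac{1}{9} = \frac{H}{9}$)
$x{\left(X \right)} = 7 + X$
$- 9 \left(\frac{70 - 15}{l{\left(9 \right)} + 56} + x{\left(-9 \right)}\right) = - 9 \left(\frac{70 - 15}{\frac{1}{9} \cdot 9 + 56} + \left(7 - 9\right)\right) = - 9 \left(\frac{55}{1 + 56} - 2\right) = - 9 \left(\frac{55}{57} - 2\right) = \left(-9\right) \left(- \frac{59}{57}\right) = \frac{177}{19}$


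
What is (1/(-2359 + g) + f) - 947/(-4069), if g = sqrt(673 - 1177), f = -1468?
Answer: -4748344125228/3235078795 - 6*I*sqrt(14)/5565385 ≈ -1467.8 - 4.0339e-6*I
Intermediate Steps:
g = 6*I*sqrt(14) (g = sqrt(-504) = 6*I*sqrt(14) ≈ 22.45*I)
(1/(-2359 + g) + f) - 947/(-4069) = (1/(-2359 + 6*I*sqrt(14)) - 1468) - 947/(-4069) = (-1468 + 1/(-2359 + 6*I*sqrt(14))) - 947*(-1)/4069 = (-1468 + 1/(-2359 + 6*I*sqrt(14))) - 1*(-947/4069) = (-1468 + 1/(-2359 + 6*I*sqrt(14))) + 947/4069 = -5972345/4069 + 1/(-2359 + 6*I*sqrt(14))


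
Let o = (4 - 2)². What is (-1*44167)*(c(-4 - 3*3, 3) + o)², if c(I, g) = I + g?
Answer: -1590012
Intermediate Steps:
o = 4 (o = 2² = 4)
(-1*44167)*(c(-4 - 3*3, 3) + o)² = (-1*44167)*(((-4 - 3*3) + 3) + 4)² = -44167*(((-4 - 9) + 3) + 4)² = -44167*((-13 + 3) + 4)² = -44167*(-10 + 4)² = -44167*(-6)² = -44167*36 = -1590012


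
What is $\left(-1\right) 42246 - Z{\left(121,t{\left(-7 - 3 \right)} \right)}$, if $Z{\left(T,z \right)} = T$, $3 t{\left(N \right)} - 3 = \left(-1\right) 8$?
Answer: $-42367$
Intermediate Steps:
$t{\left(N \right)} = - \frac{5}{3}$ ($t{\left(N \right)} = 1 + \frac{\left(-1\right) 8}{3} = 1 + \frac{1}{3} \left(-8\right) = 1 - \frac{8}{3} = - \frac{5}{3}$)
$\left(-1\right) 42246 - Z{\left(121,t{\left(-7 - 3 \right)} \right)} = \left(-1\right) 42246 - 121 = -42246 - 121 = -42367$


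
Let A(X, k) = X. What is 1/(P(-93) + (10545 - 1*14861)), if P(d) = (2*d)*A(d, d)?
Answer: 1/12982 ≈ 7.7030e-5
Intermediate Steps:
P(d) = 2*d**2 (P(d) = (2*d)*d = 2*d**2)
1/(P(-93) + (10545 - 1*14861)) = 1/(2*(-93)**2 + (10545 - 1*14861)) = 1/(2*8649 + (10545 - 14861)) = 1/(17298 - 4316) = 1/12982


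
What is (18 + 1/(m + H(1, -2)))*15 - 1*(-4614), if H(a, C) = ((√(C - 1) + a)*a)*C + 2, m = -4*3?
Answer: 63477/13 + 5*I*√3/26 ≈ 4882.8 + 0.33309*I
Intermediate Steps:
m = -12
H(a, C) = 2 + C*a*(a + √(-1 + C)) (H(a, C) = ((√(-1 + C) + a)*a)*C + 2 = ((a + √(-1 + C))*a)*C + 2 = (a*(a + √(-1 + C)))*C + 2 = C*a*(a + √(-1 + C)) + 2 = 2 + C*a*(a + √(-1 + C)))
(18 + 1/(m + H(1, -2)))*15 - 1*(-4614) = (18 + 1/(-12 + (2 - 2*1² - 2*1*√(-1 - 2))))*15 - 1*(-4614) = (18 + 1/(-12 + (2 - 2*1 - 2*1*√(-3))))*15 + 4614 = (18 + 1/(-12 + (2 - 2 - 2*1*I*√3)))*15 + 4614 = (18 + 1/(-12 + (2 - 2 - 2*I*√3)))*15 + 4614 = (18 + 1/(-12 - 2*I*√3))*15 + 4614 = (270 + 15/(-12 - 2*I*√3)) + 4614 = 4884 + 15/(-12 - 2*I*√3)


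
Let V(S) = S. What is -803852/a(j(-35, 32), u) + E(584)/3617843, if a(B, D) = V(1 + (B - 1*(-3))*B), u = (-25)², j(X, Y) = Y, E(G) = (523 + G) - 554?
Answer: -153063669017/213452737 ≈ -717.08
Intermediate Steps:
E(G) = -31 + G
u = 625
a(B, D) = 1 + B*(3 + B) (a(B, D) = 1 + (B - 1*(-3))*B = 1 + (B + 3)*B = 1 + (3 + B)*B = 1 + B*(3 + B))
-803852/a(j(-35, 32), u) + E(584)/3617843 = -803852/(1 + 32² + 3*32) + (-31 + 584)/3617843 = -803852/(1 + 1024 + 96) + 553*(1/3617843) = -803852/1121 + 553/3617843 = -803852*1/1121 + 553/3617843 = -42308/59 + 553/3617843 = -153063669017/213452737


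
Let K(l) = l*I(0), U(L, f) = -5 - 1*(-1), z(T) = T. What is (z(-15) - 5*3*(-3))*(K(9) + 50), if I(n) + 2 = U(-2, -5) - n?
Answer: -120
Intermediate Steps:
U(L, f) = -4 (U(L, f) = -5 + 1 = -4)
I(n) = -6 - n (I(n) = -2 + (-4 - n) = -6 - n)
K(l) = -6*l (K(l) = l*(-6 - 1*0) = l*(-6 + 0) = l*(-6) = -6*l)
(z(-15) - 5*3*(-3))*(K(9) + 50) = (-15 - 5*3*(-3))*(-6*9 + 50) = (-15 - 15*(-3))*(-54 + 50) = (-15 - 1*(-45))*(-4) = (-15 + 45)*(-4) = 30*(-4) = -120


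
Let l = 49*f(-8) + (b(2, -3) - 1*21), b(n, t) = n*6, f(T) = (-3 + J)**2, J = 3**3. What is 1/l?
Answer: 1/28215 ≈ 3.5442e-5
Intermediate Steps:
J = 27
f(T) = 576 (f(T) = (-3 + 27)**2 = 24**2 = 576)
b(n, t) = 6*n
l = 28215 (l = 49*576 + (6*2 - 1*21) = 28224 + (12 - 21) = 28224 - 9 = 28215)
1/l = 1/28215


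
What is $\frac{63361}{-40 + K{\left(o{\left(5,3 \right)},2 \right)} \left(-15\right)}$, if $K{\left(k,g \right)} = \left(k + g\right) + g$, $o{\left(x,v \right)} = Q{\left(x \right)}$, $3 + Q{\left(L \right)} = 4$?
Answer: $- \frac{63361}{115} \approx -550.96$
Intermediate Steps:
$Q{\left(L \right)} = 1$ ($Q{\left(L \right)} = -3 + 4 = 1$)
$o{\left(x,v \right)} = 1$
$K{\left(k,g \right)} = k + 2 g$ ($K{\left(k,g \right)} = \left(g + k\right) + g = k + 2 g$)
$\frac{63361}{-40 + K{\left(o{\left(5,3 \right)},2 \right)} \left(-15\right)} = \frac{63361}{-40 + \left(1 + 2 \cdot 2\right) \left(-15\right)} = \frac{63361}{-40 + \left(1 + 4\right) \left(-15\right)} = \frac{63361}{-40 + 5 \left(-15\right)} = \frac{63361}{-40 - 75} = \frac{63361}{-115} = 63361 \left(- \frac{1}{115}\right) = - \frac{63361}{115}$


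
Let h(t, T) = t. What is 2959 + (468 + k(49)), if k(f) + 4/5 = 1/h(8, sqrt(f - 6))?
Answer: 137053/40 ≈ 3426.3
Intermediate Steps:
k(f) = -27/40 (k(f) = -4/5 + 1/8 = -27/40)
2959 + (468 + k(49)) = 2959 + (468 - 27/40) = 2959 + 18693/40 = 137053/40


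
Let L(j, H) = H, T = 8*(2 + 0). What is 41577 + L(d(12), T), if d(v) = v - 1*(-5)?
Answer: 41593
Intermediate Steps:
d(v) = 5 + v (d(v) = v + 5 = 5 + v)
T = 16 (T = 8*2 = 16)
41577 + L(d(12), T) = 41577 + 16 = 41593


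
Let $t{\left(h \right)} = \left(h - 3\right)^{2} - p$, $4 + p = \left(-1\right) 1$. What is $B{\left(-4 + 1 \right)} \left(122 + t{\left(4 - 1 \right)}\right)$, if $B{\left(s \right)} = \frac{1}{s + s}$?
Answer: $- \frac{127}{6} \approx -21.167$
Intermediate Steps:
$p = -5$ ($p = -4 - 1 = -5$)
$B{\left(s \right)} = \frac{1}{2 s}$
$t{\left(h \right)} = 5 + \left(-3 + h\right)^{2}$ ($t{\left(h \right)} = \left(h - 3\right)^{2} - -5 = \left(-3 + h\right)^{2} + 5 = 5 + \left(-3 + h\right)^{2}$)
$B{\left(-4 + 1 \right)} \left(122 + t{\left(4 - 1 \right)}\right) = \frac{1}{2 \left(-4 + 1\right)} \left(122 + \left(5 + \left(-3 + \left(4 - 1\right)\right)^{2}\right)\right) = \frac{1}{2 \left(-3\right)} \left(122 + \left(5 + \left(-3 + 3\right)^{2}\right)\right) = \frac{1}{2} \left(- \frac{1}{3}\right) \left(122 + \left(5 + 0^{2}\right)\right) = - \frac{122 + \left(5 + 0\right)}{6} = - \frac{122 + 5}{6} = \left(- \frac{1}{6}\right) 127 = - \frac{127}{6}$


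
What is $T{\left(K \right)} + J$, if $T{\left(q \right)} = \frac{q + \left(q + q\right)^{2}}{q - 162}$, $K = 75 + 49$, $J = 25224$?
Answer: $\frac{448442}{19} \approx 23602.0$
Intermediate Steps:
$K = 124$
$T{\left(q \right)} = \frac{q + 4 q^{2}}{-162 + q}$ ($T{\left(q \right)} = \frac{q + \left(2 q\right)^{2}}{-162 + q} = \frac{q + 4 q^{2}}{-162 + q}$)
$T{\left(K \right)} + J = \frac{124 \left(1 + 4 \cdot 124\right)}{-162 + 124} + 25224 = \frac{124 \left(1 + 496\right)}{-38} + 25224 = 124 \left(- \frac{1}{38}\right) 497 + 25224 = - \frac{30814}{19} + 25224 = \frac{448442}{19}$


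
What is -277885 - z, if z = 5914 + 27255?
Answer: -311054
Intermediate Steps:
z = 33169
-277885 - z = -277885 - 1*33169 = -277885 - 33169 = -311054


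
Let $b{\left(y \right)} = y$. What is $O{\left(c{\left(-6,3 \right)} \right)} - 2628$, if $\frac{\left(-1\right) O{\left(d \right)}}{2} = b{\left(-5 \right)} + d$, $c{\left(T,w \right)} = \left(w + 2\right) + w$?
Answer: $-2634$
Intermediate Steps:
$c{\left(T,w \right)} = 2 + 2 w$ ($c{\left(T,w \right)} = \left(2 + w\right) + w = 2 + 2 w$)
$O{\left(d \right)} = 10 - 2 d$ ($O{\left(d \right)} = - 2 \left(-5 + d\right) = 10 - 2 d$)
$O{\left(c{\left(-6,3 \right)} \right)} - 2628 = \left(10 - 2 \left(2 + 2 \cdot 3\right)\right) - 2628 = \left(10 - 2 \left(2 + 6\right)\right) - 2628 = \left(10 - 16\right) - 2628 = -6 - 2628 = -2634$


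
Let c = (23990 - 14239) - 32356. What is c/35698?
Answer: -22605/35698 ≈ -0.63323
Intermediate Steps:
c = -22605 (c = 9751 - 32356 = -22605)
c/35698 = -22605/35698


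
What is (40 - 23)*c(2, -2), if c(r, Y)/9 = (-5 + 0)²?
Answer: 3825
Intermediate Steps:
c(r, Y) = 225 (c(r, Y) = 9*(-5 + 0)² = 9*(-5)² = 9*25 = 225)
(40 - 23)*c(2, -2) = (40 - 23)*225 = 17*225 = 3825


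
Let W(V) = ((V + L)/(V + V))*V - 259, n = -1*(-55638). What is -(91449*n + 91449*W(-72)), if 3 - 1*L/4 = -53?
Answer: -5071304295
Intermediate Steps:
L = 224 (L = 12 - 4*(-53) = 12 + 212 = 224)
n = 55638
W(V) = -147 + V/2 (W(V) = ((V + 224)/(V + V))*V - 259 = ((224 + V)/((2*V)))*V - 259 = ((224 + V)*(1/(2*V)))*V - 259 = ((224 + V)/(2*V))*V - 259 = (112 + V/2) - 259 = -147 + V/2)
-(91449*n + 91449*W(-72)) = -(5074596459 - 3292164) = -91449/(1/((-147 - 36) + 55638)) = -91449/(1/(-183 + 55638)) = -91449/(1/55455) = -91449/1/55455 = -91449*55455 = -5071304295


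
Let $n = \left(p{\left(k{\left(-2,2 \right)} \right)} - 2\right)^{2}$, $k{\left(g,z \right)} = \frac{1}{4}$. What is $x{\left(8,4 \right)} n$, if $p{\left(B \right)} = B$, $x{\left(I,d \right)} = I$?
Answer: $\frac{49}{2} \approx 24.5$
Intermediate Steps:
$k{\left(g,z \right)} = \frac{1}{4}$
$n = \frac{49}{16}$ ($n = \left(\frac{1}{4} - 2\right)^{2} = \left(- \frac{7}{4}\right)^{2} = \frac{49}{16} \approx 3.0625$)
$x{\left(8,4 \right)} n = 8 \cdot \frac{49}{16} = \frac{49}{2}$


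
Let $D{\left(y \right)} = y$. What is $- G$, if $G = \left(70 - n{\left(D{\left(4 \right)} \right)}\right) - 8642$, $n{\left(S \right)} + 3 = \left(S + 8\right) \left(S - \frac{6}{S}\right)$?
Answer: $8599$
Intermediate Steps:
$n{\left(S \right)} = -3 + \left(8 + S\right) \left(S - \frac{6}{S}\right)$ ($n{\left(S \right)} = -3 + \left(S + 8\right) \left(S - \frac{6}{S}\right) = -3 + \left(8 + S\right) \left(S - \frac{6}{S}\right)$)
$G = -8599$ ($G = \left(70 - \left(-9 + 4^{2} - \frac{48}{4} + 8 \cdot 4\right)\right) - 8642 = \left(70 - \left(-9 + 16 - 12 + 32\right)\right) - 8642 = \left(70 - 27\right) - 8642 = 43 - 8642 = -8599$)
$- G = \left(-1\right) \left(-8599\right) = 8599$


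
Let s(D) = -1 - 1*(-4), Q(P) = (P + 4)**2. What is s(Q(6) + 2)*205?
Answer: 615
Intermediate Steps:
Q(P) = (4 + P)**2
s(D) = 3 (s(D) = -1 + 4 = 3)
s(Q(6) + 2)*205 = 3*205 = 615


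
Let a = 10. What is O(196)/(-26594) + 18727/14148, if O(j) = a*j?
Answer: 235147879/188125956 ≈ 1.2499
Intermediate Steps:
O(j) = 10*j
O(196)/(-26594) + 18727/14148 = (10*196)/(-26594) + 18727/14148 = 1960*(-1/26594) + 18727*(1/14148) = -980/13297 + 18727/14148 = 235147879/188125956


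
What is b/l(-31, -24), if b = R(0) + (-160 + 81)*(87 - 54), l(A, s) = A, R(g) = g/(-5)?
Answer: 2607/31 ≈ 84.097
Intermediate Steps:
R(g) = -g/5 (R(g) = g*(-⅕) = -g/5)
b = -2607 (b = -⅕*0 + (-160 + 81)*(87 - 54) = 0 - 79*33 = 0 - 2607 = -2607)
b/l(-31, -24) = -2607/(-31) = -2607*(-1/31) = 2607/31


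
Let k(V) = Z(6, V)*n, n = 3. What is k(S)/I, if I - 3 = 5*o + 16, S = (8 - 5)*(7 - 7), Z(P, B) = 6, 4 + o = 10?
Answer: 18/49 ≈ 0.36735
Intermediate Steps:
o = 6 (o = -4 + 10 = 6)
S = 0 (S = 3*0 = 0)
I = 49 (I = 3 + (5*6 + 16) = 3 + (30 + 16) = 3 + 46 = 49)
k(V) = 18 (k(V) = 6*3 = 18)
k(S)/I = 18/49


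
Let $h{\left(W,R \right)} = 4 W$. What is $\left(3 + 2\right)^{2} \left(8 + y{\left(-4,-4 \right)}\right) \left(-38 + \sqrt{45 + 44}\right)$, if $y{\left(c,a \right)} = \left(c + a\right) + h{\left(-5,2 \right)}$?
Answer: $19000 - 500 \sqrt{89} \approx 14283.0$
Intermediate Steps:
$y{\left(c,a \right)} = -20 + a + c$ ($y{\left(c,a \right)} = \left(c + a\right) + 4 \left(-5\right) = \left(a + c\right) - 20 = -20 + a + c$)
$\left(3 + 2\right)^{2} \left(8 + y{\left(-4,-4 \right)}\right) \left(-38 + \sqrt{45 + 44}\right) = \left(3 + 2\right)^{2} \left(8 - 28\right) \left(-38 + \sqrt{45 + 44}\right) = 5^{2} \left(8 - 28\right) \left(-38 + \sqrt{89}\right) = 25 \left(-20\right) \left(-38 + \sqrt{89}\right) = - 500 \left(-38 + \sqrt{89}\right) = 19000 - 500 \sqrt{89}$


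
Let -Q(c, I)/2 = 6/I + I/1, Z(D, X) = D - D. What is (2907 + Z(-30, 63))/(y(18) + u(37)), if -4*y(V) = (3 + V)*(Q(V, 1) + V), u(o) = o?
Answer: 2907/16 ≈ 181.69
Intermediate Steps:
Z(D, X) = 0
Q(c, I) = -12/I - 2*I (Q(c, I) = -2*(6/I + I/1) = -2*(6/I + I*1) = -2*(6/I + I) = -2*(I + 6/I) = -12/I - 2*I)
y(V) = -(-14 + V)*(3 + V)/4 (y(V) = -(3 + V)*((-12/1 - 2*1) + V)/4 = -(3 + V)*((-12*1 - 2) + V)/4 = -(3 + V)*((-12 - 2) + V)/4 = -(3 + V)*(-14 + V)/4 = -(-14 + V)*(3 + V)/4)
(2907 + Z(-30, 63))/(y(18) + u(37)) = (2907 + 0)/((21/2 - ¼*18² + (11/4)*18) + 37) = 2907/((21/2 - ¼*324 + 99/2) + 37) = 2907/((21/2 - 81 + 99/2) + 37) = 2907/(-21 + 37) = 2907/16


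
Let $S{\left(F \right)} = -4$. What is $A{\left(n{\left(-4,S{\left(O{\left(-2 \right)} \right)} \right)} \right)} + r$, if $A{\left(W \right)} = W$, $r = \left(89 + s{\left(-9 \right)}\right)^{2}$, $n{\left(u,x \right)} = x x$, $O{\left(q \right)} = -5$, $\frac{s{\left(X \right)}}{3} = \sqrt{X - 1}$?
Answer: $7847 + 534 i \sqrt{10} \approx 7847.0 + 1688.7 i$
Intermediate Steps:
$s{\left(X \right)} = 3 \sqrt{-1 + X}$ ($s{\left(X \right)} = 3 \sqrt{X - 1} = 3 \sqrt{-1 + X}$)
$n{\left(u,x \right)} = x^{2}$
$r = \left(89 + 3 i \sqrt{10}\right)^{2}$ ($r = \left(89 + 3 \sqrt{-1 - 9}\right)^{2} = \left(89 + 3 \sqrt{-10}\right)^{2} = \left(89 + 3 i \sqrt{10}\right)^{2} \approx 7831.0 + 1688.7 i$)
$A{\left(n{\left(-4,S{\left(O{\left(-2 \right)} \right)} \right)} \right)} + r = \left(-4\right)^{2} + \left(7831 + 534 i \sqrt{10}\right) = 16 + \left(7831 + 534 i \sqrt{10}\right) = 7847 + 534 i \sqrt{10}$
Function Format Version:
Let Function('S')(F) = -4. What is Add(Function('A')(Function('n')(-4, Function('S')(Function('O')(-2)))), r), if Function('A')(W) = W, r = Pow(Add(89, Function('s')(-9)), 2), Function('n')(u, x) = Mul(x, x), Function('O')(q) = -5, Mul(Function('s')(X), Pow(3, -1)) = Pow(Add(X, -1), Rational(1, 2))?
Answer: Add(7847, Mul(534, I, Pow(10, Rational(1, 2)))) ≈ Add(7847.0, Mul(1688.7, I))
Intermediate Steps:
Function('s')(X) = Mul(3, Pow(Add(-1, X), Rational(1, 2))) (Function('s')(X) = Mul(3, Pow(Add(X, -1), Rational(1, 2))) = Mul(3, Pow(Add(-1, X), Rational(1, 2))))
Function('n')(u, x) = Pow(x, 2)
r = Pow(Add(89, Mul(3, I, Pow(10, Rational(1, 2)))), 2) (r = Pow(Add(89, Mul(3, Pow(Add(-1, -9), Rational(1, 2)))), 2) = Pow(Add(89, Mul(3, Pow(-10, Rational(1, 2)))), 2) = Pow(Add(89, Mul(3, Mul(I, Pow(10, Rational(1, 2))))), 2) = Pow(Add(89, Mul(3, I, Pow(10, Rational(1, 2)))), 2) ≈ Add(7831.0, Mul(1688.7, I)))
Add(Function('A')(Function('n')(-4, Function('S')(Function('O')(-2)))), r) = Add(Pow(-4, 2), Add(7831, Mul(534, I, Pow(10, Rational(1, 2))))) = Add(16, Add(7831, Mul(534, I, Pow(10, Rational(1, 2))))) = Add(7847, Mul(534, I, Pow(10, Rational(1, 2))))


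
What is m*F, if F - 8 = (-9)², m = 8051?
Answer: 716539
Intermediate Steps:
F = 89 (F = 8 + (-9)² = 8 + 81 = 89)
m*F = 8051*89 = 716539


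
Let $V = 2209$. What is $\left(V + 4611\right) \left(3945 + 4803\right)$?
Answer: $59661360$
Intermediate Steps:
$\left(V + 4611\right) \left(3945 + 4803\right) = \left(2209 + 4611\right) \left(3945 + 4803\right) = 6820 \cdot 8748 = 59661360$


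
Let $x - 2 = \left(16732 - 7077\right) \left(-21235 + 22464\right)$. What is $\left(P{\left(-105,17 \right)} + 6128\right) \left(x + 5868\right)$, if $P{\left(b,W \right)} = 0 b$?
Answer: $72750788720$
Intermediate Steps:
$P{\left(b,W \right)} = 0$
$x = 11865997$ ($x = 2 + \left(16732 - 7077\right) \left(-21235 + 22464\right) = 2 + 9655 \cdot 1229 = 2 + 11865995 = 11865997$)
$\left(P{\left(-105,17 \right)} + 6128\right) \left(x + 5868\right) = \left(0 + 6128\right) \left(11865997 + 5868\right) = 6128 \cdot 11871865 = 72750788720$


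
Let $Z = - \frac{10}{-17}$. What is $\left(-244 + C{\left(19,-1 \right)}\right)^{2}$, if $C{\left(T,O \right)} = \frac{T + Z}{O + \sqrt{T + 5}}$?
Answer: $\frac{9041156377}{152881} - \frac{126634572 \sqrt{6}}{152881} \approx 57110.0$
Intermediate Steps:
$Z = \frac{10}{17}$ ($Z = \left(-10\right) \left(- \frac{1}{17}\right) = \frac{10}{17} \approx 0.58823$)
$C{\left(T,O \right)} = \frac{\frac{10}{17} + T}{O + \sqrt{5 + T}}$ ($C{\left(T,O \right)} = \frac{T + \frac{10}{17}}{O + \sqrt{T + 5}} = \frac{\frac{10}{17} + T}{O + \sqrt{5 + T}}$)
$\left(-244 + C{\left(19,-1 \right)}\right)^{2} = \left(-244 + \frac{\frac{10}{17} + 19}{-1 + \sqrt{5 + 19}}\right)^{2} = \left(-244 + \frac{1}{-1 + \sqrt{24}} \cdot \frac{333}{17}\right)^{2} = \left(-244 + \frac{1}{-1 + 2 \sqrt{6}} \cdot \frac{333}{17}\right)^{2} = \left(-244 + \frac{333}{17 \left(-1 + 2 \sqrt{6}\right)}\right)^{2}$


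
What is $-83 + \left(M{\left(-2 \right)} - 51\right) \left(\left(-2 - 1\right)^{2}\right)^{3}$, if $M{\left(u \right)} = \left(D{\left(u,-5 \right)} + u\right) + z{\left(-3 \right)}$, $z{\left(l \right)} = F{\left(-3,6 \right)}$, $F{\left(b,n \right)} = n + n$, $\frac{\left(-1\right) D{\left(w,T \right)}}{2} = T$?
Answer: $-22682$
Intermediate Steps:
$D{\left(w,T \right)} = - 2 T$
$F{\left(b,n \right)} = 2 n$
$z{\left(l \right)} = 12$ ($z{\left(l \right)} = 2 \cdot 6 = 12$)
$M{\left(u \right)} = 22 + u$ ($M{\left(u \right)} = \left(\left(-2\right) \left(-5\right) + u\right) + 12 = \left(10 + u\right) + 12 = 22 + u$)
$-83 + \left(M{\left(-2 \right)} - 51\right) \left(\left(-2 - 1\right)^{2}\right)^{3} = -83 + \left(\left(22 - 2\right) - 51\right) \left(\left(-2 - 1\right)^{2}\right)^{3} = -83 + \left(20 - 51\right) \left(\left(-3\right)^{2}\right)^{3} = -83 - 31 \cdot 9^{3} = -83 - 22599 = -22682$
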